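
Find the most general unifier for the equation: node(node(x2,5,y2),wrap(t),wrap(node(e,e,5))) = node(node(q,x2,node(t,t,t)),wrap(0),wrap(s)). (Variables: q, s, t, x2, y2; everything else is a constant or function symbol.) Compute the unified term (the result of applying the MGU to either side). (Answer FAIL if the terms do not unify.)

node(node(5,5,node(0,0,0)),wrap(0),wrap(node(e,e,5)))

Decompose node/3: node(x2,5,y2) = node(q,x2,node(t,t,t)),  wrap(t) = wrap(0),  wrap(node(e,e,5)) = wrap(s).
Decompose node/3: x2 = q,  5 = x2,  y2 = node(t,t,t).
Bind x2 := q; substituting into the one remaining equation that mentions x2 gives: 5 = q.
Bind q := 5; no other remaining equation mentions q. Substituting into the earlier binding gives x2 := 5.
Bind y2 := node(t,t,t); no other remaining equation mentions y2.
Decompose wrap/1: t = 0.
Bind t := 0; no other remaining equation mentions t. Substituting into the earlier binding gives y2 := node(0,0,0).
Decompose wrap/1: node(e,e,5) = s.
Bind s := node(e,e,5).
Applying the MGU to either side gives node(node(5,5,node(0,0,0)),wrap(0),wrap(node(e,e,5))).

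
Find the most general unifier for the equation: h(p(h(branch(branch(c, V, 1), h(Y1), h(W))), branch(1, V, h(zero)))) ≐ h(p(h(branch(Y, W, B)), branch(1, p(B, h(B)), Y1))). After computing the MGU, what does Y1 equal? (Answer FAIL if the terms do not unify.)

Decompose h/1: p(h(branch(branch(c, V, 1), h(Y1), h(W))), branch(1, V, h(zero))) ≐ p(h(branch(Y, W, B)), branch(1, p(B, h(B)), Y1)).
Decompose p/2: h(branch(branch(c, V, 1), h(Y1), h(W))) ≐ h(branch(Y, W, B)),  branch(1, V, h(zero)) ≐ branch(1, p(B, h(B)), Y1).
Decompose h/1: branch(branch(c, V, 1), h(Y1), h(W)) ≐ branch(Y, W, B).
Decompose branch/3: branch(c, V, 1) ≐ Y,  h(Y1) ≐ W,  h(W) ≐ B.
Bind Y := branch(c, V, 1); no other remaining equation mentions Y.
Bind W := h(Y1); substituting into the one remaining equation that mentions W gives: h(h(Y1)) ≐ B.
Bind B := h(h(Y1)); substituting into the remaining equation gives: branch(1, V, h(zero)) ≐ branch(1, p(h(h(Y1)), h(h(h(Y1)))), Y1).
Decompose branch/3: 1 ≐ 1,  V ≐ p(h(h(Y1)), h(h(h(Y1)))),  h(zero) ≐ Y1.
Delete trivial equation 1 ≐ 1.
Bind V := p(h(h(Y1)), h(h(h(Y1)))); no other remaining equation mentions V. Substituting into the earlier binding gives Y := branch(c, p(h(h(Y1)), h(h(h(Y1)))), 1).
Bind Y1 := h(zero). Substituting into the earlier bindings gives Y := branch(c, p(h(h(h(zero))), h(h(h(h(zero))))), 1), W := h(h(zero)), B := h(h(h(zero))), V := p(h(h(h(zero))), h(h(h(h(zero))))).
MGU = { Y -> branch(c, p(h(h(h(zero))), h(h(h(h(zero))))), 1), W -> h(h(zero)), B -> h(h(h(zero))), V -> p(h(h(h(zero))), h(h(h(h(zero))))), Y1 -> h(zero) }, so Y1 -> h(zero).

h(zero)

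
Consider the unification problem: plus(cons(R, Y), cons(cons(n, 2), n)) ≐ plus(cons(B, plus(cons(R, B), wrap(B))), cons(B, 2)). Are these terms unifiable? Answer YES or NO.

NO

Decompose plus/2: cons(R, Y) ≐ cons(B, plus(cons(R, B), wrap(B))),  cons(cons(n, 2), n) ≐ cons(B, 2).
Decompose cons/2: R ≐ B,  Y ≐ plus(cons(R, B), wrap(B)).
Bind R := B; substituting into the one remaining equation that mentions R gives: Y ≐ plus(cons(B, B), wrap(B)).
Bind Y := plus(cons(B, B), wrap(B)); no other remaining equation mentions Y.
Decompose cons/2: cons(n, 2) ≐ B,  n ≐ 2.
Bind B := cons(n, 2); no other remaining equation mentions B. Substituting into the earlier bindings gives R := cons(n, 2), Y := plus(cons(cons(n, 2), cons(n, 2)), wrap(cons(n, 2))).
Clash: constants n and 2 differ; no unifier exists.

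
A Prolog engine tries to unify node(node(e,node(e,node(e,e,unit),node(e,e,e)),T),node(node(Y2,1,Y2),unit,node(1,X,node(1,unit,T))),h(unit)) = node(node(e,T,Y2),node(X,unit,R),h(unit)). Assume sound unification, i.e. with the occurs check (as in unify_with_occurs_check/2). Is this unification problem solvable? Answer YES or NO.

YES

Decompose node/3: node(e,node(e,node(e,e,unit),node(e,e,e)),T) = node(e,T,Y2),  node(node(Y2,1,Y2),unit,node(1,X,node(1,unit,T))) = node(X,unit,R),  h(unit) = h(unit).
Decompose node/3: e = e,  node(e,node(e,e,unit),node(e,e,e)) = T,  T = Y2.
Delete trivial equation e = e.
Bind T := node(e,node(e,e,unit),node(e,e,e)); substituting into the 2 remaining equations that mention T gives: node(e,node(e,e,unit),node(e,e,e)) = Y2,  node(node(Y2,1,Y2),unit,node(1,X,node(1,unit,node(e,node(e,e,unit),node(e,e,e))))) = node(X,unit,R).
Bind Y2 := node(e,node(e,e,unit),node(e,e,e)); substituting into the one remaining equation that mentions Y2 gives: node(node(node(e,node(e,e,unit),node(e,e,e)),1,node(e,node(e,e,unit),node(e,e,e))),unit,node(1,X,node(1,unit,node(e,node(e,e,unit),node(e,e,e))))) = node(X,unit,R).
Decompose node/3: node(node(e,node(e,e,unit),node(e,e,e)),1,node(e,node(e,e,unit),node(e,e,e))) = X,  unit = unit,  node(1,X,node(1,unit,node(e,node(e,e,unit),node(e,e,e)))) = R.
Bind X := node(node(e,node(e,e,unit),node(e,e,e)),1,node(e,node(e,e,unit),node(e,e,e))); substituting into the one remaining equation that mentions X gives: node(1,node(node(e,node(e,e,unit),node(e,e,e)),1,node(e,node(e,e,unit),node(e,e,e))),node(1,unit,node(e,node(e,e,unit),node(e,e,e)))) = R.
Delete trivial equation unit = unit.
Bind R := node(1,node(node(e,node(e,e,unit),node(e,e,e)),1,node(e,node(e,e,unit),node(e,e,e))),node(1,unit,node(e,node(e,e,unit),node(e,e,e)))); no other remaining equation mentions R.
Delete trivial equation h(unit) = h(unit).
No equations remain and no clash or occurs-check failure arose, so a unifier exists.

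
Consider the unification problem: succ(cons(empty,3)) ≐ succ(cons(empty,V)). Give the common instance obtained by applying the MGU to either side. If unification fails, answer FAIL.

succ(cons(empty,3))

Decompose succ/1: cons(empty,3) ≐ cons(empty,V).
Decompose cons/2: empty ≐ empty,  3 ≐ V.
Delete trivial equation empty ≐ empty.
Bind V := 3.
Applying the MGU to either side gives succ(cons(empty,3)).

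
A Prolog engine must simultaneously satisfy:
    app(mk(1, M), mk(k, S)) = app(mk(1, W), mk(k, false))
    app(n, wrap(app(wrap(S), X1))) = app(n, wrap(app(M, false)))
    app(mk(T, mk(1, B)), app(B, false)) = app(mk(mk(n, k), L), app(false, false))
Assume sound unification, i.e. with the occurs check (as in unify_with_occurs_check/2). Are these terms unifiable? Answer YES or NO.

Decompose app/2: mk(1, M) = mk(1, W),  mk(k, S) = mk(k, false).
Decompose mk/2: 1 = 1,  M = W.
Delete trivial equation 1 = 1.
Bind M := W; substituting into the one remaining equation that mentions M gives: app(n, wrap(app(wrap(S), X1))) = app(n, wrap(app(W, false))).
Decompose mk/2: k = k,  S = false.
Delete trivial equation k = k.
Bind S := false; substituting into the one remaining equation that mentions S gives: app(n, wrap(app(wrap(false), X1))) = app(n, wrap(app(W, false))).
Decompose app/2: n = n,  wrap(app(wrap(false), X1)) = wrap(app(W, false)).
Delete trivial equation n = n.
Decompose wrap/1: app(wrap(false), X1) = app(W, false).
Decompose app/2: wrap(false) = W,  X1 = false.
Bind W := wrap(false); no other remaining equation mentions W. Substituting into the earlier binding gives M := wrap(false).
Bind X1 := false; no other remaining equation mentions X1.
Decompose app/2: mk(T, mk(1, B)) = mk(mk(n, k), L),  app(B, false) = app(false, false).
Decompose mk/2: T = mk(n, k),  mk(1, B) = L.
Bind T := mk(n, k); no other remaining equation mentions T.
Bind L := mk(1, B); no other remaining equation mentions L.
Decompose app/2: B = false,  false = false.
Bind B := false; no other remaining equation mentions B. Substituting into the earlier binding gives L := mk(1, false).
Delete trivial equation false = false.
No equations remain and no clash or occurs-check failure arose, so a unifier exists.

YES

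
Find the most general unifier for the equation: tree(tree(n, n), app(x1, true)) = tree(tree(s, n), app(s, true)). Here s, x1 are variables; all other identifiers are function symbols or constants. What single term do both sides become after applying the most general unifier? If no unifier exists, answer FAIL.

Decompose tree/2: tree(n, n) = tree(s, n),  app(x1, true) = app(s, true).
Decompose tree/2: n = s,  n = n.
Bind s := n; substituting into the one remaining equation that mentions s gives: app(x1, true) = app(n, true).
Delete trivial equation n = n.
Decompose app/2: x1 = n,  true = true.
Bind x1 := n; no other remaining equation mentions x1.
Delete trivial equation true = true.
Applying the MGU to either side gives tree(tree(n, n), app(n, true)).

tree(tree(n, n), app(n, true))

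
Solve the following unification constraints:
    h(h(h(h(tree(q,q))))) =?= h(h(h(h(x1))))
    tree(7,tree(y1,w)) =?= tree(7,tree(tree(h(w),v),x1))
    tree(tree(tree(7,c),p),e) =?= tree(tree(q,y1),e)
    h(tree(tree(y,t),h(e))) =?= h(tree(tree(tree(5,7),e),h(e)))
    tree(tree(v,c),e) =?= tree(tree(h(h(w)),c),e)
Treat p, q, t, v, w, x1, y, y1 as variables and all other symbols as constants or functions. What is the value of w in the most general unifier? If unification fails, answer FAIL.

tree(tree(7,c),tree(7,c))

Decompose h/1: h(h(h(tree(q,q)))) =?= h(h(h(x1))).
Decompose h/1: h(h(tree(q,q))) =?= h(h(x1)).
Decompose h/1: h(tree(q,q)) =?= h(x1).
Decompose h/1: tree(q,q) =?= x1.
Bind x1 := tree(q,q); substituting into the one remaining equation that mentions x1 gives: tree(7,tree(y1,w)) =?= tree(7,tree(tree(h(w),v),tree(q,q))).
Decompose tree/2: 7 =?= 7,  tree(y1,w) =?= tree(tree(h(w),v),tree(q,q)).
Delete trivial equation 7 =?= 7.
Decompose tree/2: y1 =?= tree(h(w),v),  w =?= tree(q,q).
Bind y1 := tree(h(w),v); substituting into the one remaining equation that mentions y1 gives: tree(tree(tree(7,c),p),e) =?= tree(tree(q,tree(h(w),v)),e).
Bind w := tree(q,q); substituting into the 2 remaining equations that mention w gives: tree(tree(tree(7,c),p),e) =?= tree(tree(q,tree(h(tree(q,q)),v)),e),  tree(tree(v,c),e) =?= tree(tree(h(h(tree(q,q))),c),e). Substituting into the earlier binding gives y1 := tree(h(tree(q,q)),v).
Decompose tree/2: tree(tree(7,c),p) =?= tree(q,tree(h(tree(q,q)),v)),  e =?= e.
Decompose tree/2: tree(7,c) =?= q,  p =?= tree(h(tree(q,q)),v).
Bind q := tree(7,c); substituting into the 2 remaining equations that mention q gives: p =?= tree(h(tree(tree(7,c),tree(7,c))),v),  tree(tree(v,c),e) =?= tree(tree(h(h(tree(tree(7,c),tree(7,c)))),c),e). Substituting into the earlier bindings gives x1 := tree(tree(7,c),tree(7,c)), y1 := tree(h(tree(tree(7,c),tree(7,c))),v), w := tree(tree(7,c),tree(7,c)).
Bind p := tree(h(tree(tree(7,c),tree(7,c))),v); no other remaining equation mentions p.
Delete trivial equation e =?= e.
Decompose h/1: tree(tree(y,t),h(e)) =?= tree(tree(tree(5,7),e),h(e)).
Decompose tree/2: tree(y,t) =?= tree(tree(5,7),e),  h(e) =?= h(e).
Decompose tree/2: y =?= tree(5,7),  t =?= e.
Bind y := tree(5,7); no other remaining equation mentions y.
Bind t := e; no other remaining equation mentions t.
Delete trivial equation h(e) =?= h(e).
Decompose tree/2: tree(v,c) =?= tree(h(h(tree(tree(7,c),tree(7,c)))),c),  e =?= e.
Decompose tree/2: v =?= h(h(tree(tree(7,c),tree(7,c)))),  c =?= c.
Bind v := h(h(tree(tree(7,c),tree(7,c)))); no other remaining equation mentions v. Substituting into the earlier bindings gives y1 := tree(h(tree(tree(7,c),tree(7,c))),h(h(tree(tree(7,c),tree(7,c))))), p := tree(h(tree(tree(7,c),tree(7,c))),h(h(tree(tree(7,c),tree(7,c))))).
Delete trivial equation c =?= c.
Delete trivial equation e =?= e.
MGU = { x1 := tree(tree(7,c),tree(7,c)), y1 := tree(h(tree(tree(7,c),tree(7,c))),h(h(tree(tree(7,c),tree(7,c))))), w := tree(tree(7,c),tree(7,c)), q := tree(7,c), p := tree(h(tree(tree(7,c),tree(7,c))),h(h(tree(tree(7,c),tree(7,c))))), y := tree(5,7), t := e, v := h(h(tree(tree(7,c),tree(7,c)))) }, so w := tree(tree(7,c),tree(7,c)).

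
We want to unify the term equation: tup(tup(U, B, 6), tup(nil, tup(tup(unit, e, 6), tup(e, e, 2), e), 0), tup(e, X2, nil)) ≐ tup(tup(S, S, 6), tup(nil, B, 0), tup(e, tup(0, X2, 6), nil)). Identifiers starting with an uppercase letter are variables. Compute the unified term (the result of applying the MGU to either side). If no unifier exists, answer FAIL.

Decompose tup/3: tup(U, B, 6) ≐ tup(S, S, 6),  tup(nil, tup(tup(unit, e, 6), tup(e, e, 2), e), 0) ≐ tup(nil, B, 0),  tup(e, X2, nil) ≐ tup(e, tup(0, X2, 6), nil).
Decompose tup/3: U ≐ S,  B ≐ S,  6 ≐ 6.
Bind U := S; no other remaining equation mentions U.
Bind B := S; substituting into the one remaining equation that mentions B gives: tup(nil, tup(tup(unit, e, 6), tup(e, e, 2), e), 0) ≐ tup(nil, S, 0).
Delete trivial equation 6 ≐ 6.
Decompose tup/3: nil ≐ nil,  tup(tup(unit, e, 6), tup(e, e, 2), e) ≐ S,  0 ≐ 0.
Delete trivial equation nil ≐ nil.
Bind S := tup(tup(unit, e, 6), tup(e, e, 2), e); no other remaining equation mentions S. Substituting into the earlier bindings gives U := tup(tup(unit, e, 6), tup(e, e, 2), e), B := tup(tup(unit, e, 6), tup(e, e, 2), e).
Delete trivial equation 0 ≐ 0.
Decompose tup/3: e ≐ e,  X2 ≐ tup(0, X2, 6),  nil ≐ nil.
Delete trivial equation e ≐ e.
Occurs check fails: X2 occurs in tup(0, X2, 6); the equation X2 ≐ tup(0, X2, 6) has no finite solution.

FAIL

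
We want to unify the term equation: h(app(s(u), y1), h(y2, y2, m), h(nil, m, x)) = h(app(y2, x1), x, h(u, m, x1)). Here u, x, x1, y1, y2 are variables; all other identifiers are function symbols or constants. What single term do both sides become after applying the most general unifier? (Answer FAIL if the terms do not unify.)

h(app(s(nil), h(s(nil), s(nil), m)), h(s(nil), s(nil), m), h(nil, m, h(s(nil), s(nil), m)))

Decompose h/3: app(s(u), y1) = app(y2, x1),  h(y2, y2, m) = x,  h(nil, m, x) = h(u, m, x1).
Decompose app/2: s(u) = y2,  y1 = x1.
Bind y2 := s(u); substituting into the one remaining equation that mentions y2 gives: h(s(u), s(u), m) = x.
Bind y1 := x1; no other remaining equation mentions y1.
Bind x := h(s(u), s(u), m); substituting into the remaining equation gives: h(nil, m, h(s(u), s(u), m)) = h(u, m, x1).
Decompose h/3: nil = u,  m = m,  h(s(u), s(u), m) = x1.
Bind u := nil; substituting into the one remaining equation that mentions u gives: h(s(nil), s(nil), m) = x1. Substituting into the earlier bindings gives y2 := s(nil), x := h(s(nil), s(nil), m).
Delete trivial equation m = m.
Bind x1 := h(s(nil), s(nil), m). Substituting into the earlier binding gives y1 := h(s(nil), s(nil), m).
Applying the MGU to either side gives h(app(s(nil), h(s(nil), s(nil), m)), h(s(nil), s(nil), m), h(nil, m, h(s(nil), s(nil), m))).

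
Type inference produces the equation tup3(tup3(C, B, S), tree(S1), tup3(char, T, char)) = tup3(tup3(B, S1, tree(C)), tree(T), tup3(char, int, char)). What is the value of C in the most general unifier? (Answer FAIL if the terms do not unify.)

Decompose tup3/3: tup3(C, B, S) = tup3(B, S1, tree(C)),  tree(S1) = tree(T),  tup3(char, T, char) = tup3(char, int, char).
Decompose tup3/3: C = B,  B = S1,  S = tree(C).
Bind C := B; substituting into the one remaining equation that mentions C gives: S = tree(B).
Bind B := S1; substituting into the one remaining equation that mentions B gives: S = tree(S1). Substituting into the earlier binding gives C := S1.
Bind S := tree(S1); no other remaining equation mentions S.
Decompose tree/1: S1 = T.
Bind S1 := T; no other remaining equation mentions S1. Substituting into the earlier bindings gives C := T, B := T, S := tree(T).
Decompose tup3/3: char = char,  T = int,  char = char.
Delete trivial equation char = char.
Bind T := int; no other remaining equation mentions T. Substituting into the earlier bindings gives C := int, B := int, S := tree(int), S1 := int.
Delete trivial equation char = char.
MGU = { C -> int, B -> int, S -> tree(int), S1 -> int, T -> int }, so C -> int.

int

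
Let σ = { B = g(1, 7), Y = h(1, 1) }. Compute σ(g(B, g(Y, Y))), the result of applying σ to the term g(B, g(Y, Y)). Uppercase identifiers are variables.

Replace each occurrence of B with g(1, 7).
Replace each occurrence of Y with h(1, 1).
Result: g(g(1, 7), g(h(1, 1), h(1, 1))).

g(g(1, 7), g(h(1, 1), h(1, 1)))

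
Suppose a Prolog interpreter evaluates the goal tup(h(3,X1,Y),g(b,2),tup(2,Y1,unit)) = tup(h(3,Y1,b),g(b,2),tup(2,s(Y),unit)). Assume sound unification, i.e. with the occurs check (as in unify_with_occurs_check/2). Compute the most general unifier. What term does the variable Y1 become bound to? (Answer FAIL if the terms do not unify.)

s(b)

Decompose tup/3: h(3,X1,Y) = h(3,Y1,b),  g(b,2) = g(b,2),  tup(2,Y1,unit) = tup(2,s(Y),unit).
Decompose h/3: 3 = 3,  X1 = Y1,  Y = b.
Delete trivial equation 3 = 3.
Bind X1 := Y1; no other remaining equation mentions X1.
Bind Y := b; substituting into the one remaining equation that mentions Y gives: tup(2,Y1,unit) = tup(2,s(b),unit).
Delete trivial equation g(b,2) = g(b,2).
Decompose tup/3: 2 = 2,  Y1 = s(b),  unit = unit.
Delete trivial equation 2 = 2.
Bind Y1 := s(b); no other remaining equation mentions Y1. Substituting into the earlier binding gives X1 := s(b).
Delete trivial equation unit = unit.
MGU = { X1 = s(b), Y = b, Y1 = s(b) }, so Y1 = s(b).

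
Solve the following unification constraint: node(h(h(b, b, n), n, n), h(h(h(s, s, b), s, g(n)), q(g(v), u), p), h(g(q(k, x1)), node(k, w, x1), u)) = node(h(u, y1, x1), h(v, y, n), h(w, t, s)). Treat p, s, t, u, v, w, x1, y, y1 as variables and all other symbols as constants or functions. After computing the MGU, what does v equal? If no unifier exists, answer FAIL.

Decompose node/3: h(h(b, b, n), n, n) = h(u, y1, x1),  h(h(h(s, s, b), s, g(n)), q(g(v), u), p) = h(v, y, n),  h(g(q(k, x1)), node(k, w, x1), u) = h(w, t, s).
Decompose h/3: h(b, b, n) = u,  n = y1,  n = x1.
Bind u := h(b, b, n); substituting into the 2 remaining equations that mention u gives: h(h(h(s, s, b), s, g(n)), q(g(v), h(b, b, n)), p) = h(v, y, n),  h(g(q(k, x1)), node(k, w, x1), h(b, b, n)) = h(w, t, s).
Bind y1 := n; no other remaining equation mentions y1.
Bind x1 := n; substituting into the one remaining equation that mentions x1 gives: h(g(q(k, n)), node(k, w, n), h(b, b, n)) = h(w, t, s).
Decompose h/3: h(h(s, s, b), s, g(n)) = v,  q(g(v), h(b, b, n)) = y,  p = n.
Bind v := h(h(s, s, b), s, g(n)); substituting into the one remaining equation that mentions v gives: q(g(h(h(s, s, b), s, g(n))), h(b, b, n)) = y.
Bind y := q(g(h(h(s, s, b), s, g(n))), h(b, b, n)); no other remaining equation mentions y.
Bind p := n; no other remaining equation mentions p.
Decompose h/3: g(q(k, n)) = w,  node(k, w, n) = t,  h(b, b, n) = s.
Bind w := g(q(k, n)); substituting into the one remaining equation that mentions w gives: node(k, g(q(k, n)), n) = t.
Bind t := node(k, g(q(k, n)), n); no other remaining equation mentions t.
Bind s := h(b, b, n). Substituting into the earlier bindings gives v := h(h(h(b, b, n), h(b, b, n), b), h(b, b, n), g(n)), y := q(g(h(h(h(b, b, n), h(b, b, n), b), h(b, b, n), g(n))), h(b, b, n)).
MGU = { u := h(b, b, n), y1 := n, x1 := n, v := h(h(h(b, b, n), h(b, b, n), b), h(b, b, n), g(n)), y := q(g(h(h(h(b, b, n), h(b, b, n), b), h(b, b, n), g(n))), h(b, b, n)), p := n, w := g(q(k, n)), t := node(k, g(q(k, n)), n), s := h(b, b, n) }, so v := h(h(h(b, b, n), h(b, b, n), b), h(b, b, n), g(n)).

h(h(h(b, b, n), h(b, b, n), b), h(b, b, n), g(n))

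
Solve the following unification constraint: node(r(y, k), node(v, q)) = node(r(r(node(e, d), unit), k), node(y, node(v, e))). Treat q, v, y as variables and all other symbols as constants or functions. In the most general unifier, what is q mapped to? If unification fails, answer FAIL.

Decompose node/2: r(y, k) = r(r(node(e, d), unit), k),  node(v, q) = node(y, node(v, e)).
Decompose r/2: y = r(node(e, d), unit),  k = k.
Bind y := r(node(e, d), unit); substituting into the one remaining equation that mentions y gives: node(v, q) = node(r(node(e, d), unit), node(v, e)).
Delete trivial equation k = k.
Decompose node/2: v = r(node(e, d), unit),  q = node(v, e).
Bind v := r(node(e, d), unit); substituting into the remaining equation gives: q = node(r(node(e, d), unit), e).
Bind q := node(r(node(e, d), unit), e).
MGU = { y := r(node(e, d), unit), v := r(node(e, d), unit), q := node(r(node(e, d), unit), e) }, so q := node(r(node(e, d), unit), e).

node(r(node(e, d), unit), e)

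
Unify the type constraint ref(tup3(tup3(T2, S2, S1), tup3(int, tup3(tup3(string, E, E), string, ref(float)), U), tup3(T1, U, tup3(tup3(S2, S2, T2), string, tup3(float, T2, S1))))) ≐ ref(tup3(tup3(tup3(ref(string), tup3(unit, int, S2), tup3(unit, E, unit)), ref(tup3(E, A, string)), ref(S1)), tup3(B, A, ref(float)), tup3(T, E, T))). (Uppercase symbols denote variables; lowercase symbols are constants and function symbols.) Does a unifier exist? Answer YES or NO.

NO

Decompose ref/1: tup3(tup3(T2, S2, S1), tup3(int, tup3(tup3(string, E, E), string, ref(float)), U), tup3(T1, U, tup3(tup3(S2, S2, T2), string, tup3(float, T2, S1)))) ≐ tup3(tup3(tup3(ref(string), tup3(unit, int, S2), tup3(unit, E, unit)), ref(tup3(E, A, string)), ref(S1)), tup3(B, A, ref(float)), tup3(T, E, T)).
Decompose tup3/3: tup3(T2, S2, S1) ≐ tup3(tup3(ref(string), tup3(unit, int, S2), tup3(unit, E, unit)), ref(tup3(E, A, string)), ref(S1)),  tup3(int, tup3(tup3(string, E, E), string, ref(float)), U) ≐ tup3(B, A, ref(float)),  tup3(T1, U, tup3(tup3(S2, S2, T2), string, tup3(float, T2, S1))) ≐ tup3(T, E, T).
Decompose tup3/3: T2 ≐ tup3(ref(string), tup3(unit, int, S2), tup3(unit, E, unit)),  S2 ≐ ref(tup3(E, A, string)),  S1 ≐ ref(S1).
Bind T2 := tup3(ref(string), tup3(unit, int, S2), tup3(unit, E, unit)); substituting into the one remaining equation that mentions T2 gives: tup3(T1, U, tup3(tup3(S2, S2, tup3(ref(string), tup3(unit, int, S2), tup3(unit, E, unit))), string, tup3(float, tup3(ref(string), tup3(unit, int, S2), tup3(unit, E, unit)), S1))) ≐ tup3(T, E, T).
Bind S2 := ref(tup3(E, A, string)); substituting into the one remaining equation that mentions S2 gives: tup3(T1, U, tup3(tup3(ref(tup3(E, A, string)), ref(tup3(E, A, string)), tup3(ref(string), tup3(unit, int, ref(tup3(E, A, string))), tup3(unit, E, unit))), string, tup3(float, tup3(ref(string), tup3(unit, int, ref(tup3(E, A, string))), tup3(unit, E, unit)), S1))) ≐ tup3(T, E, T). Substituting into the earlier binding gives T2 := tup3(ref(string), tup3(unit, int, ref(tup3(E, A, string))), tup3(unit, E, unit)).
Occurs check fails: S1 occurs in ref(S1); the equation S1 ≐ ref(S1) has no finite solution.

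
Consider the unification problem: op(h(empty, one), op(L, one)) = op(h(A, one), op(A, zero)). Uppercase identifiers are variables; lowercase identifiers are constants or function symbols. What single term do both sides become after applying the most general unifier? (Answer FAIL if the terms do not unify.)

FAIL

Decompose op/2: h(empty, one) = h(A, one),  op(L, one) = op(A, zero).
Decompose h/2: empty = A,  one = one.
Bind A := empty; substituting into the one remaining equation that mentions A gives: op(L, one) = op(empty, zero).
Delete trivial equation one = one.
Decompose op/2: L = empty,  one = zero.
Bind L := empty; no other remaining equation mentions L.
Clash: constants one and zero differ; no unifier exists.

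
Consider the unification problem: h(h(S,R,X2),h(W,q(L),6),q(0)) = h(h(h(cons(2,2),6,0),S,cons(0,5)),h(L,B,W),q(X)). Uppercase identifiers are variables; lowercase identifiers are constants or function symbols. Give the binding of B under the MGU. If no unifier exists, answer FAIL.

q(6)

Decompose h/3: h(S,R,X2) = h(h(cons(2,2),6,0),S,cons(0,5)),  h(W,q(L),6) = h(L,B,W),  q(0) = q(X).
Decompose h/3: S = h(cons(2,2),6,0),  R = S,  X2 = cons(0,5).
Bind S := h(cons(2,2),6,0); substituting into the one remaining equation that mentions S gives: R = h(cons(2,2),6,0).
Bind R := h(cons(2,2),6,0); no other remaining equation mentions R.
Bind X2 := cons(0,5); no other remaining equation mentions X2.
Decompose h/3: W = L,  q(L) = B,  6 = W.
Bind W := L; substituting into the one remaining equation that mentions W gives: 6 = L.
Bind B := q(L); no other remaining equation mentions B.
Bind L := 6; no other remaining equation mentions L. Substituting into the earlier bindings gives W := 6, B := q(6).
Decompose q/1: 0 = X.
Bind X := 0.
MGU = { S -> h(cons(2,2),6,0), R -> h(cons(2,2),6,0), X2 -> cons(0,5), W -> 6, B -> q(6), L -> 6, X -> 0 }, so B -> q(6).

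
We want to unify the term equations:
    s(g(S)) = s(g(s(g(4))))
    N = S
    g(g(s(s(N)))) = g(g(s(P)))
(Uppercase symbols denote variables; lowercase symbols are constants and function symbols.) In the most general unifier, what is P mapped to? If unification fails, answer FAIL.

s(s(g(4)))

Decompose s/1: g(S) = g(s(g(4))).
Decompose g/1: S = s(g(4)).
Bind S := s(g(4)); substituting into the one remaining equation that mentions S gives: N = s(g(4)).
Bind N := s(g(4)); substituting into the remaining equation gives: g(g(s(s(s(g(4)))))) = g(g(s(P))).
Decompose g/1: g(s(s(s(g(4))))) = g(s(P)).
Decompose g/1: s(s(s(g(4)))) = s(P).
Decompose s/1: s(s(g(4))) = P.
Bind P := s(s(g(4))).
MGU = { S ↦ s(g(4)), N ↦ s(g(4)), P ↦ s(s(g(4))) }, so P ↦ s(s(g(4))).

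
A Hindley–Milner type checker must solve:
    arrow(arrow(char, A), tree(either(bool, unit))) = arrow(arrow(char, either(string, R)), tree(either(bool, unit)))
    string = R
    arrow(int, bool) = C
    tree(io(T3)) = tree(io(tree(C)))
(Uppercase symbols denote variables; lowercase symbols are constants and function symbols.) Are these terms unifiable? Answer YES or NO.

YES

Decompose arrow/2: arrow(char, A) = arrow(char, either(string, R)),  tree(either(bool, unit)) = tree(either(bool, unit)).
Decompose arrow/2: char = char,  A = either(string, R).
Delete trivial equation char = char.
Bind A := either(string, R); no other remaining equation mentions A.
Delete trivial equation tree(either(bool, unit)) = tree(either(bool, unit)).
Bind R := string; no other remaining equation mentions R. Substituting into the earlier binding gives A := either(string, string).
Bind C := arrow(int, bool); substituting into the remaining equation gives: tree(io(T3)) = tree(io(tree(arrow(int, bool)))).
Decompose tree/1: io(T3) = io(tree(arrow(int, bool))).
Decompose io/1: T3 = tree(arrow(int, bool)).
Bind T3 := tree(arrow(int, bool)).
No equations remain and no clash or occurs-check failure arose, so a unifier exists.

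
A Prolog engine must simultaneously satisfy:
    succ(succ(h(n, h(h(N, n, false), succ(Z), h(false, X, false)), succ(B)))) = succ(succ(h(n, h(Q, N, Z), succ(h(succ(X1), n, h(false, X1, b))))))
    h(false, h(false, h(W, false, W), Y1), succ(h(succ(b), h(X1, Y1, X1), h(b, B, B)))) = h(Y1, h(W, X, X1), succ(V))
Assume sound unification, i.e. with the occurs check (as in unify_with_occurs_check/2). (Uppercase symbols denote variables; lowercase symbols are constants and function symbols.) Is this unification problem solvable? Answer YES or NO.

Decompose succ/1: succ(h(n, h(h(N, n, false), succ(Z), h(false, X, false)), succ(B))) = succ(h(n, h(Q, N, Z), succ(h(succ(X1), n, h(false, X1, b))))).
Decompose succ/1: h(n, h(h(N, n, false), succ(Z), h(false, X, false)), succ(B)) = h(n, h(Q, N, Z), succ(h(succ(X1), n, h(false, X1, b)))).
Decompose h/3: n = n,  h(h(N, n, false), succ(Z), h(false, X, false)) = h(Q, N, Z),  succ(B) = succ(h(succ(X1), n, h(false, X1, b))).
Delete trivial equation n = n.
Decompose h/3: h(N, n, false) = Q,  succ(Z) = N,  h(false, X, false) = Z.
Bind Q := h(N, n, false); no other remaining equation mentions Q.
Bind N := succ(Z); no other remaining equation mentions N. Substituting into the earlier binding gives Q := h(succ(Z), n, false).
Bind Z := h(false, X, false); no other remaining equation mentions Z. Substituting into the earlier bindings gives Q := h(succ(h(false, X, false)), n, false), N := succ(h(false, X, false)).
Decompose succ/1: B = h(succ(X1), n, h(false, X1, b)).
Bind B := h(succ(X1), n, h(false, X1, b)); substituting into the remaining equation gives: h(false, h(false, h(W, false, W), Y1), succ(h(succ(b), h(X1, Y1, X1), h(b, h(succ(X1), n, h(false, X1, b)), h(succ(X1), n, h(false, X1, b)))))) = h(Y1, h(W, X, X1), succ(V)).
Decompose h/3: false = Y1,  h(false, h(W, false, W), Y1) = h(W, X, X1),  succ(h(succ(b), h(X1, Y1, X1), h(b, h(succ(X1), n, h(false, X1, b)), h(succ(X1), n, h(false, X1, b))))) = succ(V).
Bind Y1 := false; substituting into the remaining equations gives: h(false, h(W, false, W), false) = h(W, X, X1),  succ(h(succ(b), h(X1, false, X1), h(b, h(succ(X1), n, h(false, X1, b)), h(succ(X1), n, h(false, X1, b))))) = succ(V).
Decompose h/3: false = W,  h(W, false, W) = X,  false = X1.
Bind W := false; substituting into the one remaining equation that mentions W gives: h(false, false, false) = X.
Bind X := h(false, false, false); no other remaining equation mentions X. Substituting into the earlier bindings gives Q := h(succ(h(false, h(false, false, false), false)), n, false), N := succ(h(false, h(false, false, false), false)), Z := h(false, h(false, false, false), false).
Bind X1 := false; substituting into the remaining equation gives: succ(h(succ(b), h(false, false, false), h(b, h(succ(false), n, h(false, false, b)), h(succ(false), n, h(false, false, b))))) = succ(V). Substituting into the earlier binding gives B := h(succ(false), n, h(false, false, b)).
Decompose succ/1: h(succ(b), h(false, false, false), h(b, h(succ(false), n, h(false, false, b)), h(succ(false), n, h(false, false, b)))) = V.
Bind V := h(succ(b), h(false, false, false), h(b, h(succ(false), n, h(false, false, b)), h(succ(false), n, h(false, false, b)))).
No equations remain and no clash or occurs-check failure arose, so a unifier exists.

YES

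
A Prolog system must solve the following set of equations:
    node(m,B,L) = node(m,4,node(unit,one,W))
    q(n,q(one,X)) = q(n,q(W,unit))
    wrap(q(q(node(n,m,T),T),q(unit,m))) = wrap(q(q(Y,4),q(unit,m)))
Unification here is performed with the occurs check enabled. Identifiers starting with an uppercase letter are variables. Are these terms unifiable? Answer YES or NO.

YES

Decompose node/3: m = m,  B = 4,  L = node(unit,one,W).
Delete trivial equation m = m.
Bind B := 4; no other remaining equation mentions B.
Bind L := node(unit,one,W); no other remaining equation mentions L.
Decompose q/2: n = n,  q(one,X) = q(W,unit).
Delete trivial equation n = n.
Decompose q/2: one = W,  X = unit.
Bind W := one; no other remaining equation mentions W. Substituting into the earlier binding gives L := node(unit,one,one).
Bind X := unit; no other remaining equation mentions X.
Decompose wrap/1: q(q(node(n,m,T),T),q(unit,m)) = q(q(Y,4),q(unit,m)).
Decompose q/2: q(node(n,m,T),T) = q(Y,4),  q(unit,m) = q(unit,m).
Decompose q/2: node(n,m,T) = Y,  T = 4.
Bind Y := node(n,m,T); no other remaining equation mentions Y.
Bind T := 4; no other remaining equation mentions T. Substituting into the earlier binding gives Y := node(n,m,4).
Delete trivial equation q(unit,m) = q(unit,m).
No equations remain and no clash or occurs-check failure arose, so a unifier exists.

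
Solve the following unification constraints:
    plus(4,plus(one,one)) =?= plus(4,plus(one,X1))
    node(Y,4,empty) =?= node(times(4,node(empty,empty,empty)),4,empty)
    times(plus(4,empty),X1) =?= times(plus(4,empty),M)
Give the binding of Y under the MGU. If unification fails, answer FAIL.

Decompose plus/2: 4 =?= 4,  plus(one,one) =?= plus(one,X1).
Delete trivial equation 4 =?= 4.
Decompose plus/2: one =?= one,  one =?= X1.
Delete trivial equation one =?= one.
Bind X1 := one; substituting into the one remaining equation that mentions X1 gives: times(plus(4,empty),one) =?= times(plus(4,empty),M).
Decompose node/3: Y =?= times(4,node(empty,empty,empty)),  4 =?= 4,  empty =?= empty.
Bind Y := times(4,node(empty,empty,empty)); no other remaining equation mentions Y.
Delete trivial equation 4 =?= 4.
Delete trivial equation empty =?= empty.
Decompose times/2: plus(4,empty) =?= plus(4,empty),  one =?= M.
Delete trivial equation plus(4,empty) =?= plus(4,empty).
Bind M := one.
MGU = { X1 ↦ one, Y ↦ times(4,node(empty,empty,empty)), M ↦ one }, so Y ↦ times(4,node(empty,empty,empty)).

times(4,node(empty,empty,empty))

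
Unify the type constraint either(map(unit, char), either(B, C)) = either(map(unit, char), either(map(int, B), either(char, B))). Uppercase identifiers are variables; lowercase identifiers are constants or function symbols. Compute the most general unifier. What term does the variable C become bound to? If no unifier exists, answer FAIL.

Decompose either/2: map(unit, char) = map(unit, char),  either(B, C) = either(map(int, B), either(char, B)).
Delete trivial equation map(unit, char) = map(unit, char).
Decompose either/2: B = map(int, B),  C = either(char, B).
Occurs check fails: B occurs in map(int, B); the equation B = map(int, B) has no finite solution.

FAIL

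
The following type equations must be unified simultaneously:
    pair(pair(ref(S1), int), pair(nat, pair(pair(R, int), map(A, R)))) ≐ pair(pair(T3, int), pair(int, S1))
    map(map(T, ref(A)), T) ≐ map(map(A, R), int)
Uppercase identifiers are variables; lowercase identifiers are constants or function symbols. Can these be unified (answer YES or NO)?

NO

Decompose pair/2: pair(ref(S1), int) ≐ pair(T3, int),  pair(nat, pair(pair(R, int), map(A, R))) ≐ pair(int, S1).
Decompose pair/2: ref(S1) ≐ T3,  int ≐ int.
Bind T3 := ref(S1); no other remaining equation mentions T3.
Delete trivial equation int ≐ int.
Decompose pair/2: nat ≐ int,  pair(pair(R, int), map(A, R)) ≐ S1.
Clash: constants nat and int differ; no unifier exists.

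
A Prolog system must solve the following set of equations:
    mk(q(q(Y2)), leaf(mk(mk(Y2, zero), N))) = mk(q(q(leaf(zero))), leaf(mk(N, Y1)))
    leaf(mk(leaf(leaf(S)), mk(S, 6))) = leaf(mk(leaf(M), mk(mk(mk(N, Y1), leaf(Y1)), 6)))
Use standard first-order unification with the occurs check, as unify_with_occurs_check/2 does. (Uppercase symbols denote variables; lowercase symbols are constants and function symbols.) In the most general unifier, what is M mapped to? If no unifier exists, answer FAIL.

Decompose mk/2: q(q(Y2)) = q(q(leaf(zero))),  leaf(mk(mk(Y2, zero), N)) = leaf(mk(N, Y1)).
Decompose q/1: q(Y2) = q(leaf(zero)).
Decompose q/1: Y2 = leaf(zero).
Bind Y2 := leaf(zero); substituting into the one remaining equation that mentions Y2 gives: leaf(mk(mk(leaf(zero), zero), N)) = leaf(mk(N, Y1)).
Decompose leaf/1: mk(mk(leaf(zero), zero), N) = mk(N, Y1).
Decompose mk/2: mk(leaf(zero), zero) = N,  N = Y1.
Bind N := mk(leaf(zero), zero); substituting into the remaining equations gives: mk(leaf(zero), zero) = Y1,  leaf(mk(leaf(leaf(S)), mk(S, 6))) = leaf(mk(leaf(M), mk(mk(mk(mk(leaf(zero), zero), Y1), leaf(Y1)), 6))).
Bind Y1 := mk(leaf(zero), zero); substituting into the remaining equation gives: leaf(mk(leaf(leaf(S)), mk(S, 6))) = leaf(mk(leaf(M), mk(mk(mk(mk(leaf(zero), zero), mk(leaf(zero), zero)), leaf(mk(leaf(zero), zero))), 6))).
Decompose leaf/1: mk(leaf(leaf(S)), mk(S, 6)) = mk(leaf(M), mk(mk(mk(mk(leaf(zero), zero), mk(leaf(zero), zero)), leaf(mk(leaf(zero), zero))), 6)).
Decompose mk/2: leaf(leaf(S)) = leaf(M),  mk(S, 6) = mk(mk(mk(mk(leaf(zero), zero), mk(leaf(zero), zero)), leaf(mk(leaf(zero), zero))), 6).
Decompose leaf/1: leaf(S) = M.
Bind M := leaf(S); no other remaining equation mentions M.
Decompose mk/2: S = mk(mk(mk(leaf(zero), zero), mk(leaf(zero), zero)), leaf(mk(leaf(zero), zero))),  6 = 6.
Bind S := mk(mk(mk(leaf(zero), zero), mk(leaf(zero), zero)), leaf(mk(leaf(zero), zero))); no other remaining equation mentions S. Substituting into the earlier binding gives M := leaf(mk(mk(mk(leaf(zero), zero), mk(leaf(zero), zero)), leaf(mk(leaf(zero), zero)))).
Delete trivial equation 6 = 6.
MGU = { Y2 -> leaf(zero), N -> mk(leaf(zero), zero), Y1 -> mk(leaf(zero), zero), M -> leaf(mk(mk(mk(leaf(zero), zero), mk(leaf(zero), zero)), leaf(mk(leaf(zero), zero)))), S -> mk(mk(mk(leaf(zero), zero), mk(leaf(zero), zero)), leaf(mk(leaf(zero), zero))) }, so M -> leaf(mk(mk(mk(leaf(zero), zero), mk(leaf(zero), zero)), leaf(mk(leaf(zero), zero)))).

leaf(mk(mk(mk(leaf(zero), zero), mk(leaf(zero), zero)), leaf(mk(leaf(zero), zero))))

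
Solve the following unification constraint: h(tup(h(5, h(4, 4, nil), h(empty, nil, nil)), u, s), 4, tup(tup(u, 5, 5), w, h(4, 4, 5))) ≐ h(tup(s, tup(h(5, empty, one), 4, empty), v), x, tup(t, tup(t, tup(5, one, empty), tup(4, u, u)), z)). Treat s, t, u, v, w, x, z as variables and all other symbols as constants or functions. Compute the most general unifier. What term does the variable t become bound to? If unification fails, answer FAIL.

Decompose h/3: tup(h(5, h(4, 4, nil), h(empty, nil, nil)), u, s) ≐ tup(s, tup(h(5, empty, one), 4, empty), v),  4 ≐ x,  tup(tup(u, 5, 5), w, h(4, 4, 5)) ≐ tup(t, tup(t, tup(5, one, empty), tup(4, u, u)), z).
Decompose tup/3: h(5, h(4, 4, nil), h(empty, nil, nil)) ≐ s,  u ≐ tup(h(5, empty, one), 4, empty),  s ≐ v.
Bind s := h(5, h(4, 4, nil), h(empty, nil, nil)); substituting into the one remaining equation that mentions s gives: h(5, h(4, 4, nil), h(empty, nil, nil)) ≐ v.
Bind u := tup(h(5, empty, one), 4, empty); substituting into the one remaining equation that mentions u gives: tup(tup(tup(h(5, empty, one), 4, empty), 5, 5), w, h(4, 4, 5)) ≐ tup(t, tup(t, tup(5, one, empty), tup(4, tup(h(5, empty, one), 4, empty), tup(h(5, empty, one), 4, empty))), z).
Bind v := h(5, h(4, 4, nil), h(empty, nil, nil)); no other remaining equation mentions v.
Bind x := 4; no other remaining equation mentions x.
Decompose tup/3: tup(tup(h(5, empty, one), 4, empty), 5, 5) ≐ t,  w ≐ tup(t, tup(5, one, empty), tup(4, tup(h(5, empty, one), 4, empty), tup(h(5, empty, one), 4, empty))),  h(4, 4, 5) ≐ z.
Bind t := tup(tup(h(5, empty, one), 4, empty), 5, 5); substituting into the one remaining equation that mentions t gives: w ≐ tup(tup(tup(h(5, empty, one), 4, empty), 5, 5), tup(5, one, empty), tup(4, tup(h(5, empty, one), 4, empty), tup(h(5, empty, one), 4, empty))).
Bind w := tup(tup(tup(h(5, empty, one), 4, empty), 5, 5), tup(5, one, empty), tup(4, tup(h(5, empty, one), 4, empty), tup(h(5, empty, one), 4, empty))); no other remaining equation mentions w.
Bind z := h(4, 4, 5).
MGU = { s -> h(5, h(4, 4, nil), h(empty, nil, nil)), u -> tup(h(5, empty, one), 4, empty), v -> h(5, h(4, 4, nil), h(empty, nil, nil)), x -> 4, t -> tup(tup(h(5, empty, one), 4, empty), 5, 5), w -> tup(tup(tup(h(5, empty, one), 4, empty), 5, 5), tup(5, one, empty), tup(4, tup(h(5, empty, one), 4, empty), tup(h(5, empty, one), 4, empty))), z -> h(4, 4, 5) }, so t -> tup(tup(h(5, empty, one), 4, empty), 5, 5).

tup(tup(h(5, empty, one), 4, empty), 5, 5)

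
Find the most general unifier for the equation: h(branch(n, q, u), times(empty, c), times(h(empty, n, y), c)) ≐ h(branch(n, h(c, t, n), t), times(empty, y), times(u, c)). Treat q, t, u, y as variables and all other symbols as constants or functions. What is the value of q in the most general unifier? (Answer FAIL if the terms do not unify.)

h(c, h(empty, n, c), n)

Decompose h/3: branch(n, q, u) ≐ branch(n, h(c, t, n), t),  times(empty, c) ≐ times(empty, y),  times(h(empty, n, y), c) ≐ times(u, c).
Decompose branch/3: n ≐ n,  q ≐ h(c, t, n),  u ≐ t.
Delete trivial equation n ≐ n.
Bind q := h(c, t, n); no other remaining equation mentions q.
Bind u := t; substituting into the one remaining equation that mentions u gives: times(h(empty, n, y), c) ≐ times(t, c).
Decompose times/2: empty ≐ empty,  c ≐ y.
Delete trivial equation empty ≐ empty.
Bind y := c; substituting into the remaining equation gives: times(h(empty, n, c), c) ≐ times(t, c).
Decompose times/2: h(empty, n, c) ≐ t,  c ≐ c.
Bind t := h(empty, n, c); no other remaining equation mentions t. Substituting into the earlier bindings gives q := h(c, h(empty, n, c), n), u := h(empty, n, c).
Delete trivial equation c ≐ c.
MGU = { q := h(c, h(empty, n, c), n), u := h(empty, n, c), y := c, t := h(empty, n, c) }, so q := h(c, h(empty, n, c), n).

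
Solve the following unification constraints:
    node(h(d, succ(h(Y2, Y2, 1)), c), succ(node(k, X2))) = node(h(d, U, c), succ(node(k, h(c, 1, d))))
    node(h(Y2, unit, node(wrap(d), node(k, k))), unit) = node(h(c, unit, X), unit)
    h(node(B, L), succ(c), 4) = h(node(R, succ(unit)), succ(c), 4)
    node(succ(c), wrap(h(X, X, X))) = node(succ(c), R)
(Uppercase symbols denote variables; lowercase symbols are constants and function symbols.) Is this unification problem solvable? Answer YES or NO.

Decompose node/2: h(d, succ(h(Y2, Y2, 1)), c) = h(d, U, c),  succ(node(k, X2)) = succ(node(k, h(c, 1, d))).
Decompose h/3: d = d,  succ(h(Y2, Y2, 1)) = U,  c = c.
Delete trivial equation d = d.
Bind U := succ(h(Y2, Y2, 1)); no other remaining equation mentions U.
Delete trivial equation c = c.
Decompose succ/1: node(k, X2) = node(k, h(c, 1, d)).
Decompose node/2: k = k,  X2 = h(c, 1, d).
Delete trivial equation k = k.
Bind X2 := h(c, 1, d); no other remaining equation mentions X2.
Decompose node/2: h(Y2, unit, node(wrap(d), node(k, k))) = h(c, unit, X),  unit = unit.
Decompose h/3: Y2 = c,  unit = unit,  node(wrap(d), node(k, k)) = X.
Bind Y2 := c; no other remaining equation mentions Y2. Substituting into the earlier binding gives U := succ(h(c, c, 1)).
Delete trivial equation unit = unit.
Bind X := node(wrap(d), node(k, k)); substituting into the one remaining equation that mentions X gives: node(succ(c), wrap(h(node(wrap(d), node(k, k)), node(wrap(d), node(k, k)), node(wrap(d), node(k, k))))) = node(succ(c), R).
Delete trivial equation unit = unit.
Decompose h/3: node(B, L) = node(R, succ(unit)),  succ(c) = succ(c),  4 = 4.
Decompose node/2: B = R,  L = succ(unit).
Bind B := R; no other remaining equation mentions B.
Bind L := succ(unit); no other remaining equation mentions L.
Delete trivial equation succ(c) = succ(c).
Delete trivial equation 4 = 4.
Decompose node/2: succ(c) = succ(c),  wrap(h(node(wrap(d), node(k, k)), node(wrap(d), node(k, k)), node(wrap(d), node(k, k)))) = R.
Delete trivial equation succ(c) = succ(c).
Bind R := wrap(h(node(wrap(d), node(k, k)), node(wrap(d), node(k, k)), node(wrap(d), node(k, k)))). Substituting into the earlier binding gives B := wrap(h(node(wrap(d), node(k, k)), node(wrap(d), node(k, k)), node(wrap(d), node(k, k)))).
No equations remain and no clash or occurs-check failure arose, so a unifier exists.

YES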